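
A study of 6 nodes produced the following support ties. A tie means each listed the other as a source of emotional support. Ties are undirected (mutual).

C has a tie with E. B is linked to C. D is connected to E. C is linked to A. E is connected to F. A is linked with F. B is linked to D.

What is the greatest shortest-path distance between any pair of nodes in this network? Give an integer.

3

Eccentricity of each node (its greatest distance to any other): A:3, B:3, C:2, D:3, E:2, F:3.
The maximum eccentricity is 3, realized for instance by the pair B–F via B – D – E – F. So the diameter is 3.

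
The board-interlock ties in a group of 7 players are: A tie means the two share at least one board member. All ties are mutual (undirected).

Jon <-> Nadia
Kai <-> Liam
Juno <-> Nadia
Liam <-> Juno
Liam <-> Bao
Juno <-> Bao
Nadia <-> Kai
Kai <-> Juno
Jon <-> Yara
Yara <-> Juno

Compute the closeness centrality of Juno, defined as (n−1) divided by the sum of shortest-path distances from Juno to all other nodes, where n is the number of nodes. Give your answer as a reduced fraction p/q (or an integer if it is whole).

Distances from Juno: Bao:1, Jon:2, Kai:1, Liam:1, Nadia:1, Yara:1. Sum = 7.
n = 7, so closeness = 6/7.

6/7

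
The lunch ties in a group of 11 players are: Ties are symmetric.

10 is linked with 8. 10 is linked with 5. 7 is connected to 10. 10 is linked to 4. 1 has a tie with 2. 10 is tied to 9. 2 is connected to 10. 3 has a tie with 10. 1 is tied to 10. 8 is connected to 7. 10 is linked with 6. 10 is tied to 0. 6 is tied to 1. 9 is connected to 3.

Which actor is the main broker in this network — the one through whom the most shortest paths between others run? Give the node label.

10

Unnormalized betweenness of each node: 0:0, 1:1/2, 2:0, 3:0, 4:0, 5:0, 6:0, 7:0, 8:0, 9:0, 10:81/2.
10 has the largest value, 81/2, making it the main broker — the node through which the most shortest paths run.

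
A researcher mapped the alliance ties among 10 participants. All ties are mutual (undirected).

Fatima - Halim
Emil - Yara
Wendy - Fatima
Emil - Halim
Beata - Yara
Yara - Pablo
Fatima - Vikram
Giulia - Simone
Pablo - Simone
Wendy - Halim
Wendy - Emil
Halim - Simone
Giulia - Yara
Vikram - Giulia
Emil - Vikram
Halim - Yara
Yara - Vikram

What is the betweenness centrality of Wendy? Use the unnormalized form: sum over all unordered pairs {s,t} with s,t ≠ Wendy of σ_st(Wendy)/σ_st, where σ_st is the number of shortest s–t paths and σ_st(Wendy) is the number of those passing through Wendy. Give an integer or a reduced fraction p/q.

1/3

Pairs whose geodesics pass through Wendy — Emil–Fatima: 1/3.
All other pairs contribute 0.
Summing the contributions gives betweenness(Wendy) = 1/3.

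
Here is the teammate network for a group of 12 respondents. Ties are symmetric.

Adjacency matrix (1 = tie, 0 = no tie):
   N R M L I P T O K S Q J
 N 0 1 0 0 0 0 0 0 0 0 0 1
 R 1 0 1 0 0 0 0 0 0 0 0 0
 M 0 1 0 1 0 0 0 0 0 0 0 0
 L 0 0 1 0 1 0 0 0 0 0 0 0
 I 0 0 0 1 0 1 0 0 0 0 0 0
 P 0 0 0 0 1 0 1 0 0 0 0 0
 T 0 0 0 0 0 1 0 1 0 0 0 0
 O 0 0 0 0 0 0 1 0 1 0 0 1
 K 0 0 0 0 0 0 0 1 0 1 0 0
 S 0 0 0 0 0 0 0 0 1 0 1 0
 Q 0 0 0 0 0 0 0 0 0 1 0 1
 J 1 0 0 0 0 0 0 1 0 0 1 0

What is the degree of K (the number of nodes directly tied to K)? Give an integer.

K is directly tied to O and S. That is 2 neighbors, so the degree of K is 2.

2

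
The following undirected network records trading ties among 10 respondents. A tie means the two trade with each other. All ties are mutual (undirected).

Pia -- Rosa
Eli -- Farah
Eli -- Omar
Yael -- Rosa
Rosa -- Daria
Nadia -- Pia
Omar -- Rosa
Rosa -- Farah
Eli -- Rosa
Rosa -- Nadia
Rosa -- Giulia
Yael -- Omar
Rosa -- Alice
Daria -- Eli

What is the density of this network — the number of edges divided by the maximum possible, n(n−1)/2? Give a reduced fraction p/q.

14/45

There are 14 edges and 10 nodes, so the maximum possible is C(10,2) = 45.
Density = 14/45.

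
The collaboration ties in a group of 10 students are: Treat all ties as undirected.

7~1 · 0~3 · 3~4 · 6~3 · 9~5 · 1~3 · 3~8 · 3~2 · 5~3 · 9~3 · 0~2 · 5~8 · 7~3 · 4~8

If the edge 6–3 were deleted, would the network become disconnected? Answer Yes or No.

Without the 6–3 edge there is no alternate route between 6 and 3, so the network disconnects. It is a bridge.

Yes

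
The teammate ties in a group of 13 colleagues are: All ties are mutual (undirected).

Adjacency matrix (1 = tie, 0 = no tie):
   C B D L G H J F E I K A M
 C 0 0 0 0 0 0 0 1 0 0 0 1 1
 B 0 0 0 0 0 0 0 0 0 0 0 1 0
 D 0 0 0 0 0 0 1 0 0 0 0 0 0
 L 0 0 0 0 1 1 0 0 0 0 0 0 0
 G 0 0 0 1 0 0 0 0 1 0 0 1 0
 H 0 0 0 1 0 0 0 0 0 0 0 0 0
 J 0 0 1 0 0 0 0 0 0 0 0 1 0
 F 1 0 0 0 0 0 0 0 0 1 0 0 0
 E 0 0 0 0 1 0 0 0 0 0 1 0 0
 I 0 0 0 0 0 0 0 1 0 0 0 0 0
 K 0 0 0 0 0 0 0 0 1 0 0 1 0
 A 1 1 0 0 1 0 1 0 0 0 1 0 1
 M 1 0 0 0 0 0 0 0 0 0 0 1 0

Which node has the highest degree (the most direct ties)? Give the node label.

Degrees — A:6, B:1, C:3, D:1, E:2, F:2, G:3, H:1, I:1, J:2, K:2, L:2, M:2.
The maximum is 6, attained only by A.

A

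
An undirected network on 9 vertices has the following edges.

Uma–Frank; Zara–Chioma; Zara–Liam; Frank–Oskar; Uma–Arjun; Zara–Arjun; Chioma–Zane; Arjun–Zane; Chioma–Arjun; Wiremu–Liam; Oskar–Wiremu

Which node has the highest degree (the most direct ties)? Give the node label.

Arjun

Degrees — Arjun:4, Chioma:3, Frank:2, Liam:2, Oskar:2, Uma:2, Wiremu:2, Zane:2, Zara:3.
The maximum is 4, attained only by Arjun.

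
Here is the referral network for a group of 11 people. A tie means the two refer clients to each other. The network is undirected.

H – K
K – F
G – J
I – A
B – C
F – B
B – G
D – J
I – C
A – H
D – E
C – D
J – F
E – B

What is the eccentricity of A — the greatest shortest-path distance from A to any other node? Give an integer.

Distances from A: B:3, C:2, D:3, E:4, F:3, G:4, H:1, I:1, J:4, K:2.
The largest is 4 (to J, E, and G), so the eccentricity of A is 4.

4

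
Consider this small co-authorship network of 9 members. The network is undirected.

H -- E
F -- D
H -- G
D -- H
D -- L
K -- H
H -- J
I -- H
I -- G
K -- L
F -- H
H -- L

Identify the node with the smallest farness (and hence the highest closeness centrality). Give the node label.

Farness (sum of distances to all others) for each node — D:13, E:15, F:14, G:14, H:8, I:14, J:15, K:14, L:13.
The smallest farness is 8, for H, so H has the highest closeness.

H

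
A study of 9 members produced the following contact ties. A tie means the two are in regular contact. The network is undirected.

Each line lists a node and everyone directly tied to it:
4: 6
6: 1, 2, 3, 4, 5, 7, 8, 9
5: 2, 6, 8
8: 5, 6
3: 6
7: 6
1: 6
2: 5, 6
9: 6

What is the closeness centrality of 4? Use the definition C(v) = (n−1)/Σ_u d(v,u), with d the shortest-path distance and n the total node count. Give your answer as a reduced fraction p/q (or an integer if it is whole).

Distances from 4: 1:2, 2:2, 3:2, 5:2, 6:1, 7:2, 8:2, 9:2. Sum = 15.
n = 9, so closeness = 8/15.

8/15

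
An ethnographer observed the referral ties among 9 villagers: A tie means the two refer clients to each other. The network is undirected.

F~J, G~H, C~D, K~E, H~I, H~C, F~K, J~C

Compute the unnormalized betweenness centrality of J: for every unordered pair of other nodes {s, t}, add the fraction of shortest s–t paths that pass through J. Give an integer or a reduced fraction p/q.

15

Pairs whose geodesics pass through J — G–F: 1; G–K: 1; G–E: 1; H–F: 1; H–K: 1; H–E: 1; F–C: 1; F–I: 1; F–D: 1; C–K: 1; C–E: 1; K–I: 1; K–D: 1; E–I: 1 … (+1 more pairs).
All other pairs contribute 0.
Summing the contributions gives betweenness(J) = 15.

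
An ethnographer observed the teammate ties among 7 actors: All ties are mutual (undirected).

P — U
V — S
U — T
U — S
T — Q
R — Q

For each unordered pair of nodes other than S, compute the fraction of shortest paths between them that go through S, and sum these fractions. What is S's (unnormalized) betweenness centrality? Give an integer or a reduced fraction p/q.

Pairs whose geodesics pass through S — Q–V: 1; R–V: 1; T–V: 1; U–V: 1; V–P: 1.
All other pairs contribute 0.
Summing the contributions gives betweenness(S) = 5.

5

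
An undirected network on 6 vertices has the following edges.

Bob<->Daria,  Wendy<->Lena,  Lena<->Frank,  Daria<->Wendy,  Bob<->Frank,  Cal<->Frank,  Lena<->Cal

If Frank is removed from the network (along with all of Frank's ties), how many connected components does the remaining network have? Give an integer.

Frank's neighbors (Bob, Cal, and Lena) remain reachable from one another through other ties, so the rest of the network stays in one piece.

1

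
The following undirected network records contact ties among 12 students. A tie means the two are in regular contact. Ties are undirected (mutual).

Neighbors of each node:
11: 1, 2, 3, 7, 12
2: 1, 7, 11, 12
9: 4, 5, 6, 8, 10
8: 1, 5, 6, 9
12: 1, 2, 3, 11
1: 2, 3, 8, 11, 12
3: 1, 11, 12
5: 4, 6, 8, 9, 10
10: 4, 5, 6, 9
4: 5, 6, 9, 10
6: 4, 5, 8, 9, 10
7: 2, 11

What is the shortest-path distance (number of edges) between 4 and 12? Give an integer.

4

One shortest route is 4 – 5 – 8 – 1 – 12, which uses 4 edges, and at distance 3 from 4 we only reach {1}, which does not include 12. So d(4,12) = 4.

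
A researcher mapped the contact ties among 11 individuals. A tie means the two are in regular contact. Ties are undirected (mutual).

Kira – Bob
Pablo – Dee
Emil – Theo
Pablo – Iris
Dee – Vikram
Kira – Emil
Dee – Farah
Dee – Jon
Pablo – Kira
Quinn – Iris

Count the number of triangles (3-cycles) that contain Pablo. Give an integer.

0

Pablo's neighbors are Dee, Iris, and Kira, but none of them are tied to each other, so no triangle contains Pablo.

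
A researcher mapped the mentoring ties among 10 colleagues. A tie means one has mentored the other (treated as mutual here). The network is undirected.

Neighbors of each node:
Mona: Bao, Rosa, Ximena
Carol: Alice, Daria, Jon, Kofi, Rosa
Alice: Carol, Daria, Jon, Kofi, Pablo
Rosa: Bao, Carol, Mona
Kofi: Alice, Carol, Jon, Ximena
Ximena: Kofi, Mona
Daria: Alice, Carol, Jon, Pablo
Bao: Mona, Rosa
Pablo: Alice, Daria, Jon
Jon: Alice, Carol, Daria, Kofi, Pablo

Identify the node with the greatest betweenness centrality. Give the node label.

Carol

Unnormalized betweenness of each node: Alice:46/15, Bao:0, Carol:383/30, Daria:6/5, Jon:46/15, Kofi:32/5, Mona:5/2, Pablo:0, Rosa:91/10, Ximena:29/10.
Carol has the largest value, 383/30, making it the main broker — the node through which the most shortest paths run.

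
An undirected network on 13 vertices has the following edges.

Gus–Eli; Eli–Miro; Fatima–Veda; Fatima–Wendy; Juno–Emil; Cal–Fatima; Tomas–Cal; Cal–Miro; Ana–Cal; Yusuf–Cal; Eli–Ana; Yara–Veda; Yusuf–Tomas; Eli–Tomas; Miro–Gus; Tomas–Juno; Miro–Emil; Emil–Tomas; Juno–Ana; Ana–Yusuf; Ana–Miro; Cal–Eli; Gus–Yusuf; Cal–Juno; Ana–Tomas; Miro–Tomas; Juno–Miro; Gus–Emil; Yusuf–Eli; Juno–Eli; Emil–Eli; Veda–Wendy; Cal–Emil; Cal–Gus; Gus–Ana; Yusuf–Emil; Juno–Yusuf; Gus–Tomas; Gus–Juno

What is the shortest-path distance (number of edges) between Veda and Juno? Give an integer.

3

One shortest route is Veda – Fatima – Cal – Juno, which uses 3 edges, and at distance 2 from Veda we only reach {Cal}, which does not include Juno. So d(Veda,Juno) = 3.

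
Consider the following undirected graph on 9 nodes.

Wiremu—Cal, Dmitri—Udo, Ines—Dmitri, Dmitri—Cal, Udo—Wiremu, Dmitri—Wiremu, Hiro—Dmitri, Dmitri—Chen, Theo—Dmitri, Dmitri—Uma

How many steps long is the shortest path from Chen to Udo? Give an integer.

2

One shortest route is Chen – Dmitri – Udo, which uses 2 edges, and Chen and Udo are not directly tied, so nothing shorter exists. So d(Chen,Udo) = 2.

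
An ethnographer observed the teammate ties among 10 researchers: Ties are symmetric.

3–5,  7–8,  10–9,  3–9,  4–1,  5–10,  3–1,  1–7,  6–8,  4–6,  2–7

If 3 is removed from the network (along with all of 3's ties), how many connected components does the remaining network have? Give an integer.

2

Without 3, the remaining ties split the others into: {5, 9, 10}; {1, 2, 4, 6, 7, 8}.
That's 2 separate components.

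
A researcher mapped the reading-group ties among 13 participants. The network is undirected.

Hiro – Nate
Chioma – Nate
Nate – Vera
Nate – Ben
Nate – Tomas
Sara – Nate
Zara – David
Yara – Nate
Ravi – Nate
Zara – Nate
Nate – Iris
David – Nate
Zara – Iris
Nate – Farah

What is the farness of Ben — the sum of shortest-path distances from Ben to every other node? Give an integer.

Distances from Ben: Chioma:2, David:2, Farah:2, Hiro:2, Iris:2, Nate:1, Ravi:2, Sara:2, Tomas:2, Vera:2, Yara:2, Zara:2.
Sum = 2 + 2 + 2 + 2 + 2 + 1 + 2 + 2 + 2 + 2 + 2 + 2 = 23.

23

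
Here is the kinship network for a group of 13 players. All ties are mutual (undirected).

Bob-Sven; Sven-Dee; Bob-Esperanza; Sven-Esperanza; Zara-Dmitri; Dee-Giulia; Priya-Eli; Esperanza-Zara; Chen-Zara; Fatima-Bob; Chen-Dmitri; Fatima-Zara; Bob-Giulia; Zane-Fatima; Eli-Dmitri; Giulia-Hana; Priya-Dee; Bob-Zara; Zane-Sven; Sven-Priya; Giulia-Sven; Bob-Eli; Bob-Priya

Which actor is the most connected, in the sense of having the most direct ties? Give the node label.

Bob

Degrees — Bob:7, Chen:2, Dee:3, Dmitri:3, Eli:3, Esperanza:3, Fatima:3, Giulia:4, Hana:1, Priya:4, Sven:6, Zane:2, Zara:5.
The maximum is 7, attained only by Bob.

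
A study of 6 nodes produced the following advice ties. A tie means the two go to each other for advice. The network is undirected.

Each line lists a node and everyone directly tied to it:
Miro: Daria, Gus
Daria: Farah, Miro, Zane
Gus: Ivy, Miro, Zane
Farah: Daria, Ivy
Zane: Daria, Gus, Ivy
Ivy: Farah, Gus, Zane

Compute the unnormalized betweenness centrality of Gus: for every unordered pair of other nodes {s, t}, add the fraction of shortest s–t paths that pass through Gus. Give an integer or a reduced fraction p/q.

3/2

Pairs whose geodesics pass through Gus — Miro–Zane: 1/2; Miro–Ivy: 1.
All other pairs contribute 0.
Summing the contributions gives betweenness(Gus) = 3/2.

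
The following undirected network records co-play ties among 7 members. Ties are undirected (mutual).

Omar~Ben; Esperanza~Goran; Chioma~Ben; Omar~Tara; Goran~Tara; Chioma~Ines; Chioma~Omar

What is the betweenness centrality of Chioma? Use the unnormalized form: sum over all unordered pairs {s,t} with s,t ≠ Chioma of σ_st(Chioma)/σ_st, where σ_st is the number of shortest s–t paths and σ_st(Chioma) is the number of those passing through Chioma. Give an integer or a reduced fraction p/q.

5

Pairs whose geodesics pass through Chioma — Goran–Ines: 1; Tara–Ines: 1; Esperanza–Ines: 1; Ben–Ines: 1; Omar–Ines: 1.
All other pairs contribute 0.
Summing the contributions gives betweenness(Chioma) = 5.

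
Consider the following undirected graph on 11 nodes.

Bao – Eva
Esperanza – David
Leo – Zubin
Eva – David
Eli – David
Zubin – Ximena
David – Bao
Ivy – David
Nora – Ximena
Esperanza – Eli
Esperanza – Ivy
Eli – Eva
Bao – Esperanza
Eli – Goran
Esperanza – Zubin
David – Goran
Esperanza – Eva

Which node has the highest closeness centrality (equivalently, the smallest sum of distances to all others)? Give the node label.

Esperanza

Farness (sum of distances to all others) for each node — Bao:21, David:18, Eli:20, Esperanza:15, Eva:20, Goran:26, Ivy:22, Leo:27, Nora:34, Ximena:25, Zubin:18.
The smallest farness is 15, for Esperanza, so Esperanza has the highest closeness.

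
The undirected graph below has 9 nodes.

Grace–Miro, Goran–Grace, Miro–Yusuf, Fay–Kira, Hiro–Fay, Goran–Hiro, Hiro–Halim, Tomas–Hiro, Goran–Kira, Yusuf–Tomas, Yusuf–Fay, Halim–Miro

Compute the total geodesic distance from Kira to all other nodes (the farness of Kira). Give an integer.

17

Distances from Kira: Fay:1, Goran:1, Grace:2, Halim:3, Hiro:2, Miro:3, Tomas:3, Yusuf:2.
Sum = 1 + 1 + 2 + 3 + 2 + 3 + 3 + 2 = 17.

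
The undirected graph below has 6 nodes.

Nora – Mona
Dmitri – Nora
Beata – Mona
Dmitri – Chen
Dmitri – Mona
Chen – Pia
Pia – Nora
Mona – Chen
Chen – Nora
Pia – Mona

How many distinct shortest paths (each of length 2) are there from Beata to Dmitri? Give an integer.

The shortest distance is 2, and the only length-2 path is Beata–Mona–Dmitri. So there is exactly 1 shortest path.

1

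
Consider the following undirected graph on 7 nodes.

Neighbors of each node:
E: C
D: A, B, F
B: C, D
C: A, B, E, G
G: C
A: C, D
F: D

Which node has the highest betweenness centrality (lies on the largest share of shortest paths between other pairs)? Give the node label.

Unnormalized betweenness of each node: A:3, B:3, C:19/2, D:11/2, E:0, F:0, G:0.
C has the largest value, 19/2, making it the main broker — the node through which the most shortest paths run.

C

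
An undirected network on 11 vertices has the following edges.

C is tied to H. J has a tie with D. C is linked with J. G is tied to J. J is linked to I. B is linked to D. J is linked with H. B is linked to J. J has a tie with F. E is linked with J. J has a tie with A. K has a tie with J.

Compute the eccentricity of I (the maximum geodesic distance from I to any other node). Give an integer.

2

Distances from I: A:2, B:2, C:2, D:2, E:2, F:2, G:2, H:2, J:1, K:2.
The largest is 2 (to G, K, A, C, E, D, B, H, and F), so the eccentricity of I is 2.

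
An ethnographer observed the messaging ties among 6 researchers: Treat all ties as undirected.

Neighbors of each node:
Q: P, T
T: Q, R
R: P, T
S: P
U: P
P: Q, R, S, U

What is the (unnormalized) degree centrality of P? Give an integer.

4

P is directly tied to Q, R, S, and U. That is 4 neighbors, so the degree of P is 4.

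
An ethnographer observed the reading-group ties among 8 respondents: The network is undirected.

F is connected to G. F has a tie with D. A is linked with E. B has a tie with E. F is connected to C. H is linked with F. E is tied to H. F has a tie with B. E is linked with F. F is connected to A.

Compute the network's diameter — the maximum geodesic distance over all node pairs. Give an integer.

2

Eccentricity of each node (its greatest distance to any other): A:2, B:2, C:2, D:2, E:2, F:1, G:2, H:2.
The maximum eccentricity is 2, realized for instance by the pair G–H via G – F – H. So the diameter is 2.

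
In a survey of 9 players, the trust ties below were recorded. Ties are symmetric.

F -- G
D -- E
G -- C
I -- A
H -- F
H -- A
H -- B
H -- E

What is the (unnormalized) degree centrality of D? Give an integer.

1

D is directly tied to E. That is 1 neighbor, so the degree of D is 1.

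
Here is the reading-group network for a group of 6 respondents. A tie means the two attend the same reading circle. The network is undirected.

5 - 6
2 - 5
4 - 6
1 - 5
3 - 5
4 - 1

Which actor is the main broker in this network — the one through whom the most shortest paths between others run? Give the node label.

5

Unnormalized betweenness of each node: 1:3/2, 2:0, 3:0, 4:1/2, 5:15/2, 6:3/2.
5 has the largest value, 15/2, making it the main broker — the node through which the most shortest paths run.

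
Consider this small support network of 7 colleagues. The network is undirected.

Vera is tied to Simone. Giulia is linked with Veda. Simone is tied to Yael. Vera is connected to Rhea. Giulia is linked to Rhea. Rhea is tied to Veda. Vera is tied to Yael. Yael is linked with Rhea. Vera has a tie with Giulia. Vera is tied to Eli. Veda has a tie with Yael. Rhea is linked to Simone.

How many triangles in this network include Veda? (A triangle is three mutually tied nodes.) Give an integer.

Veda's neighbors: Giulia, Rhea, and Yael.
Neighbor pairs that are themselves tied: Veda–Giulia–Rhea; Veda–Rhea–Yael. Each forms one triangle with Veda, for 2 in total.

2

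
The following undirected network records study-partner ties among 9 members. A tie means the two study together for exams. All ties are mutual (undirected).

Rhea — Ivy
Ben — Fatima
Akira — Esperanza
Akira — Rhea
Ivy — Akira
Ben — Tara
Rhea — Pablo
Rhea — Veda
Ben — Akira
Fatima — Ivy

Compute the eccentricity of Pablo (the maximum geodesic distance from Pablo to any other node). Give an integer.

4

Distances from Pablo: Akira:2, Ben:3, Esperanza:3, Fatima:3, Ivy:2, Rhea:1, Tara:4, Veda:2.
The largest is 4 (to Tara), so the eccentricity of Pablo is 4.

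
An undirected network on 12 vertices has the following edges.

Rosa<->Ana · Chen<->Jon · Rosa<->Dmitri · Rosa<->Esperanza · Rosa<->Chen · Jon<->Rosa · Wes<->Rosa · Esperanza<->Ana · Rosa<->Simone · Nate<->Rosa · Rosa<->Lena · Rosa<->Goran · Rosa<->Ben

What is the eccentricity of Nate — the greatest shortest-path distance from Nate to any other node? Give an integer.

2

Distances from Nate: Ana:2, Ben:2, Chen:2, Dmitri:2, Esperanza:2, Goran:2, Jon:2, Lena:2, Rosa:1, Simone:2, Wes:2.
The largest is 2 (to Wes, Lena, Ben, Simone, Esperanza, Chen, Dmitri, Goran, Ana, and Jon), so the eccentricity of Nate is 2.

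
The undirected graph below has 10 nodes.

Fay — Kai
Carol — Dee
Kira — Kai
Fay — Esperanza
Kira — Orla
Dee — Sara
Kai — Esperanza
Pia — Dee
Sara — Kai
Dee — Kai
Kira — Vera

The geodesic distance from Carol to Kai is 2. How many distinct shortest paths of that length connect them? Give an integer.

The shortest distance is 2, and the only length-2 path is Carol–Dee–Kai. So there is exactly 1 shortest path.

1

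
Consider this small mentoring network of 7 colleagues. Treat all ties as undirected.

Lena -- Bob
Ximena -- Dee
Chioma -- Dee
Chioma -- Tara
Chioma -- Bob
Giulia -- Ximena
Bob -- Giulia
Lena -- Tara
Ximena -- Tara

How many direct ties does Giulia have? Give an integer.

2

Giulia is directly tied to Bob and Ximena. That is 2 neighbors, so the degree of Giulia is 2.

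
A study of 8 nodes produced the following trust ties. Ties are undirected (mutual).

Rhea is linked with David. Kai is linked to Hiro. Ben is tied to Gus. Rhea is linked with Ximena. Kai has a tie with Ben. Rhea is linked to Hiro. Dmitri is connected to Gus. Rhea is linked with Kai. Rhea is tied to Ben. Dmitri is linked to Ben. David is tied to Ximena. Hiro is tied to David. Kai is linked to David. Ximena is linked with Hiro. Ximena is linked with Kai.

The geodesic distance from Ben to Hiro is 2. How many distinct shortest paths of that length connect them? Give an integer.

The shortest distance is 2. The length-2 paths are: Ben–Kai–Hiro; Ben–Rhea–Hiro.
That gives 2 distinct shortest paths.

2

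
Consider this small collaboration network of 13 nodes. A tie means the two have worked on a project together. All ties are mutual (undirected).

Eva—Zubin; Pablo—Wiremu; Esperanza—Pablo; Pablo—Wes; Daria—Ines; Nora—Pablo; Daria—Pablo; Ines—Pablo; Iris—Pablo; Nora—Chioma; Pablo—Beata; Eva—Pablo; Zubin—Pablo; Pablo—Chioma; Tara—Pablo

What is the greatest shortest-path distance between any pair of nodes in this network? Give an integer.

Eccentricity of each node (its greatest distance to any other): Beata:2, Chioma:2, Daria:2, Esperanza:2, Eva:2, Ines:2, Iris:2, Nora:2, Pablo:1, Tara:2, Wes:2, Wiremu:2, Zubin:2.
The maximum eccentricity is 2, realized for instance by the pair Beata–Nora via Beata – Pablo – Nora. So the diameter is 2.

2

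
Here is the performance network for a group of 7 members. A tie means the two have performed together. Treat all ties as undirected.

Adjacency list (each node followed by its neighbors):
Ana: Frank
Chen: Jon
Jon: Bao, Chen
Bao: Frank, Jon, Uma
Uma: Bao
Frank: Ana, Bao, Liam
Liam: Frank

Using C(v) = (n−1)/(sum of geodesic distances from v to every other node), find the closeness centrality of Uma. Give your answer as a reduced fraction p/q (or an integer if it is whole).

Distances from Uma: Ana:3, Bao:1, Chen:3, Frank:2, Jon:2, Liam:3. Sum = 14.
n = 7, so closeness = 6/14 = 3/7.

3/7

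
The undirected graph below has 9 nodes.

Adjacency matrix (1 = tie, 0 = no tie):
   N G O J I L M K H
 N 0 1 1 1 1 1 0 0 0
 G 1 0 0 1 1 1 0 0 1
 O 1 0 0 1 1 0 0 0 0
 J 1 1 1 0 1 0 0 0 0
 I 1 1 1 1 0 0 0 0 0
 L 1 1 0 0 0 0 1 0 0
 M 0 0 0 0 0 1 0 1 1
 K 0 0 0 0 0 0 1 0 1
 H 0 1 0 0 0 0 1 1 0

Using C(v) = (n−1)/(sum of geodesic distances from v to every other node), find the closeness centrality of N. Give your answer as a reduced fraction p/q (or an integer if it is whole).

Distances from N: G:1, H:2, I:1, J:1, K:3, L:1, M:2, O:1. Sum = 12.
n = 9, so closeness = 8/12 = 2/3.

2/3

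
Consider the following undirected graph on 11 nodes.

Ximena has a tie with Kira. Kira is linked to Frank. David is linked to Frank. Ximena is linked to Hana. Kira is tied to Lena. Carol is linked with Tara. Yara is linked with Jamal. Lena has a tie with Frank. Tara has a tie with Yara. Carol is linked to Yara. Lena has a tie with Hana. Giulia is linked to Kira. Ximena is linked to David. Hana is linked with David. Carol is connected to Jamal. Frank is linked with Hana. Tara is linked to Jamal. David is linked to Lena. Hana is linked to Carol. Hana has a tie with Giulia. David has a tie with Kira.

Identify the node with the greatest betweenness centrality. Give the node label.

Unnormalized betweenness of each node: Carol:21, David:5/3, Frank:1, Giulia:1, Hana:80/3, Jamal:0, Kira:8/3, Lena:1, Tara:0, Ximena:1, Yara:0.
Hana has the largest value, 80/3, making it the main broker — the node through which the most shortest paths run.

Hana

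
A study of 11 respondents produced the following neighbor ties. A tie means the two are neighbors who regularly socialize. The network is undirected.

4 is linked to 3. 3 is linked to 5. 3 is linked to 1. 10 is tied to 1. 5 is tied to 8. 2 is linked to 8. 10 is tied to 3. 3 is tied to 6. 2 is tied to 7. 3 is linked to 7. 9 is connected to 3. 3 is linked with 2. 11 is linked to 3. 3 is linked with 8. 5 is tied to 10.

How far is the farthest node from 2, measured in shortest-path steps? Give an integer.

Distances from 2: 1:2, 3:1, 4:2, 5:2, 6:2, 7:1, 8:1, 9:2, 10:2, 11:2.
The largest is 2 (to 5, 1, 9, 10, 4, 6, and 11), so the eccentricity of 2 is 2.

2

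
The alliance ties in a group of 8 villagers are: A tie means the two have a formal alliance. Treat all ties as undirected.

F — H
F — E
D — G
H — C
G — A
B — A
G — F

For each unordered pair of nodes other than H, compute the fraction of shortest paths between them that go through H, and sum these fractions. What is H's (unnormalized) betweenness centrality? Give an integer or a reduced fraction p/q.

Pairs whose geodesics pass through H — E–C: 1; B–C: 1; F–C: 1; D–C: 1; C–A: 1; C–G: 1.
All other pairs contribute 0.
Summing the contributions gives betweenness(H) = 6.

6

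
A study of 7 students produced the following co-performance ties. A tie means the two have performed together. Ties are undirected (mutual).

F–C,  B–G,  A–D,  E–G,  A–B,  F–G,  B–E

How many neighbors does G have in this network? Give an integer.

G is directly tied to B, E, and F. That is 3 neighbors, so the degree of G is 3.

3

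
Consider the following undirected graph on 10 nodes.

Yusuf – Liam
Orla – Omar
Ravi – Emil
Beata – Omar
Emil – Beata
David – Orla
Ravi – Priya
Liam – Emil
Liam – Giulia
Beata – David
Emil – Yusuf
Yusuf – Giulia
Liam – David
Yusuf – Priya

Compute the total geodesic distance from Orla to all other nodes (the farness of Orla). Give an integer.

Distances from Orla: Beata:2, David:1, Emil:3, Giulia:3, Liam:2, Omar:1, Priya:4, Ravi:4, Yusuf:3.
Sum = 2 + 1 + 3 + 3 + 2 + 1 + 4 + 4 + 3 = 23.

23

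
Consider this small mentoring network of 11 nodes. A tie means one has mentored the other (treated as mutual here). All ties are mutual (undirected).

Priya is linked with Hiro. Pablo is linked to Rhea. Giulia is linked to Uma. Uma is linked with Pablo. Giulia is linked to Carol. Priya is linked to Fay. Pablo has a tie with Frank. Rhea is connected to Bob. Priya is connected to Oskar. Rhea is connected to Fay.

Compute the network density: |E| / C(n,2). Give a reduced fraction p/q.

There are 10 edges and 11 nodes, so the maximum possible is C(11,2) = 55.
Density = 10/55 = 2/11.

2/11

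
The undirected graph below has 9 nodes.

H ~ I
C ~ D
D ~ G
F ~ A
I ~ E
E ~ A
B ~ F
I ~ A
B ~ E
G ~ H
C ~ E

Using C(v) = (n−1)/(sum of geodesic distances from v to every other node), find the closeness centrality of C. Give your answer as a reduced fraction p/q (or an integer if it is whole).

Distances from C: A:2, B:2, D:1, E:1, F:3, G:2, H:3, I:2. Sum = 16.
n = 9, so closeness = 8/16 = 1/2.

1/2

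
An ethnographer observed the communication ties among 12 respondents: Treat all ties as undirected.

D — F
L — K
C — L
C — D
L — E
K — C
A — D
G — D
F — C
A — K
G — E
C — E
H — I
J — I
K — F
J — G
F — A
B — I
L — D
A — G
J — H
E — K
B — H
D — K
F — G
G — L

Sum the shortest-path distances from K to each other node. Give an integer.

Distances from K: A:1, B:5, C:1, D:1, E:1, F:1, G:2, H:4, I:4, J:3, L:1.
Sum = 1 + 5 + 1 + 1 + 1 + 1 + 2 + 4 + 4 + 3 + 1 = 24.

24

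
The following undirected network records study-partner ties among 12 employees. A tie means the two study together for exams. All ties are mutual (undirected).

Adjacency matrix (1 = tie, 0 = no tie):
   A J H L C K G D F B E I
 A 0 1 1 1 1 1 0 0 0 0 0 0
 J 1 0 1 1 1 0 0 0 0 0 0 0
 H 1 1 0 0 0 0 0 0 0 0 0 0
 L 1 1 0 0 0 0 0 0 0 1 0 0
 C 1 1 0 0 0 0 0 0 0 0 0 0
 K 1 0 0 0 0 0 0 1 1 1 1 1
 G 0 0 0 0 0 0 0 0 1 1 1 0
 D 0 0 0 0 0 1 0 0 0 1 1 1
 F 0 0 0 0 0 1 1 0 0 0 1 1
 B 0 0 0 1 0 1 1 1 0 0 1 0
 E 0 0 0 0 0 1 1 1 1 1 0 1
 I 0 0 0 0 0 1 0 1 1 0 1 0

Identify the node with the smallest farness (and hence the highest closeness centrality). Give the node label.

K

Farness (sum of distances to all others) for each node — A:18, B:19, C:27, D:21, E:19, F:22, G:25, H:27, I:22, J:23, K:16, L:21.
The smallest farness is 16, for K, so K has the highest closeness.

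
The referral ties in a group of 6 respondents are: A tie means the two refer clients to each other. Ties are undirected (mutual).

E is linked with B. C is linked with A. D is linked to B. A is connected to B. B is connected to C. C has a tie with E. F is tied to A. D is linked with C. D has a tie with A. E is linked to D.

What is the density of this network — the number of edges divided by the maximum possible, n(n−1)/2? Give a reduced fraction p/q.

There are 10 edges and 6 nodes, so the maximum possible is C(6,2) = 15.
Density = 10/15 = 2/3.

2/3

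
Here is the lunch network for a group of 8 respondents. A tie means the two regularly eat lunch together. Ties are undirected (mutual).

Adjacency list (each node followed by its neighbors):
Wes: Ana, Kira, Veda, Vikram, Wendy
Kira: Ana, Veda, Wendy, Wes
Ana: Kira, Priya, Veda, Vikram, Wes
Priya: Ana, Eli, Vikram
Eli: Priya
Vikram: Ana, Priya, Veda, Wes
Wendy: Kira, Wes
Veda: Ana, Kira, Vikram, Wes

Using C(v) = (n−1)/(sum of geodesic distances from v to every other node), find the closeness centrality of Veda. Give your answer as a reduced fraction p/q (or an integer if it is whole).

Distances from Veda: Ana:1, Eli:3, Kira:1, Priya:2, Vikram:1, Wendy:2, Wes:1. Sum = 11.
n = 8, so closeness = 7/11.

7/11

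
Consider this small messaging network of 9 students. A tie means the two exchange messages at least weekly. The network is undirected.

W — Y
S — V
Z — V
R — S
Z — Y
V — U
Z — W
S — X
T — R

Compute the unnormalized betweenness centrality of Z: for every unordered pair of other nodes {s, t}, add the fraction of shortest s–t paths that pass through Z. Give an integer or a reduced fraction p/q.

12

Pairs whose geodesics pass through Z — T–Y: 1; T–W: 1; U–Y: 1; U–W: 1; Y–R: 1; Y–S: 1; Y–V: 1; Y–X: 1; R–W: 1; S–W: 1; W–V: 1; W–X: 1.
All other pairs contribute 0.
Summing the contributions gives betweenness(Z) = 12.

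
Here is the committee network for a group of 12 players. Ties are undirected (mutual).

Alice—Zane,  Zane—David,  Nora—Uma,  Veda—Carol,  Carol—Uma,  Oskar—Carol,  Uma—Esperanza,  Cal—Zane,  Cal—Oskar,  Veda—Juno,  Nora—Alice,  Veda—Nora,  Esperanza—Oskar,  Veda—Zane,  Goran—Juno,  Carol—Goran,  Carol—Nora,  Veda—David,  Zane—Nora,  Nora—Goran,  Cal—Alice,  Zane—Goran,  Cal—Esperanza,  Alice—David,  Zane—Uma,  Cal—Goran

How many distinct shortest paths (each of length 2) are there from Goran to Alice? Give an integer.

The shortest distance is 2. The length-2 paths are: Goran–Nora–Alice; Goran–Zane–Alice; Goran–Cal–Alice.
That gives 3 distinct shortest paths.

3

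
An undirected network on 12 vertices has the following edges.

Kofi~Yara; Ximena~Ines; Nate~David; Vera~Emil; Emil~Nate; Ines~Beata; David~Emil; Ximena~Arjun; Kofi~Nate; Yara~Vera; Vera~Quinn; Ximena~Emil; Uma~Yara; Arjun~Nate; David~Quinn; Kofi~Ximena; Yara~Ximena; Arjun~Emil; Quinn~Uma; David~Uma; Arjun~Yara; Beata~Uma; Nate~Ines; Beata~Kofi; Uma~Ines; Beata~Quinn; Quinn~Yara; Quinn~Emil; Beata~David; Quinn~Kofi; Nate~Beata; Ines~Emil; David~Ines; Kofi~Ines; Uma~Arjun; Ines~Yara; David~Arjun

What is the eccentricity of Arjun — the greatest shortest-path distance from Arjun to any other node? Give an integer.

Distances from Arjun: Beata:2, David:1, Emil:1, Ines:2, Kofi:2, Nate:1, Quinn:2, Uma:1, Vera:2, Ximena:1, Yara:1.
The largest is 2 (to Vera, Quinn, Ines, Beata, and Kofi), so the eccentricity of Arjun is 2.

2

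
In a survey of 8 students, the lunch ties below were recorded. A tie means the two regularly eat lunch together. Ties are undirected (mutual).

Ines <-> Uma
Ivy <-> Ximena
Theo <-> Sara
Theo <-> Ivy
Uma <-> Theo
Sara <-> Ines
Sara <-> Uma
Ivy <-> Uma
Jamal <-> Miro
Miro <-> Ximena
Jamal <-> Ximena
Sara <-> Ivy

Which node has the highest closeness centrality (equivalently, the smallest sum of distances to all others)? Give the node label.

Ivy

Farness (sum of distances to all others) for each node — Ines:17, Ivy:10, Jamal:17, Miro:17, Sara:12, Theo:13, Uma:12, Ximena:12.
The smallest farness is 10, for Ivy, so Ivy has the highest closeness.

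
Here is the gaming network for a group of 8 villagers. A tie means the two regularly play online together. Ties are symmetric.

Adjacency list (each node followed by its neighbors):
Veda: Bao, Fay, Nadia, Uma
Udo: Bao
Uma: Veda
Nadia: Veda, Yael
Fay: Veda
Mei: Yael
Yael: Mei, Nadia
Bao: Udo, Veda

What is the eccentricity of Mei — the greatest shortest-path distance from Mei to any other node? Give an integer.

Distances from Mei: Bao:4, Fay:4, Nadia:2, Udo:5, Uma:4, Veda:3, Yael:1.
The largest is 5 (to Udo), so the eccentricity of Mei is 5.

5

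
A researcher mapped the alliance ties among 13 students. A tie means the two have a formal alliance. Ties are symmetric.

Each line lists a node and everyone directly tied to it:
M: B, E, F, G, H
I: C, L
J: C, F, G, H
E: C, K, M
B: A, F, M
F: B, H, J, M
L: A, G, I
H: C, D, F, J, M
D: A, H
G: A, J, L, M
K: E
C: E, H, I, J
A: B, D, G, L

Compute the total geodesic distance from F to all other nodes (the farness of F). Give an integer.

23

Distances from F: A:2, B:1, C:2, D:2, E:2, G:2, H:1, I:3, J:1, K:3, L:3, M:1.
Sum = 2 + 1 + 2 + 2 + 2 + 2 + 1 + 3 + 1 + 3 + 3 + 1 = 23.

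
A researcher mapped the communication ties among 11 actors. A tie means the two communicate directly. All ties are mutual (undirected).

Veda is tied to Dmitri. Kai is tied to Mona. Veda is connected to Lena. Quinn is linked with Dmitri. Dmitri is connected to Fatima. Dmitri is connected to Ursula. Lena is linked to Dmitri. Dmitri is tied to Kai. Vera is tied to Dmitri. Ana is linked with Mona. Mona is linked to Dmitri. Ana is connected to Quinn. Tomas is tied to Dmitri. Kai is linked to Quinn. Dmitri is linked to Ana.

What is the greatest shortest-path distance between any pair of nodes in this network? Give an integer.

2

Eccentricity of each node (its greatest distance to any other): Ana:2, Dmitri:1, Fatima:2, Kai:2, Lena:2, Mona:2, Quinn:2, Tomas:2, Ursula:2, Veda:2, Vera:2.
The maximum eccentricity is 2, realized for instance by the pair Vera–Tomas via Vera – Dmitri – Tomas. So the diameter is 2.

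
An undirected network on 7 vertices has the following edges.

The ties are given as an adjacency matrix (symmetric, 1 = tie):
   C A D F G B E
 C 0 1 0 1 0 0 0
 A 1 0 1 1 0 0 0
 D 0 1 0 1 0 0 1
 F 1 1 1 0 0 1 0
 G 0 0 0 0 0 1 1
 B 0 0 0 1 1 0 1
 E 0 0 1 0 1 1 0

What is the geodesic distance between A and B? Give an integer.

2

One shortest route is A – F – B, which uses 2 edges, and A and B are not directly tied, so nothing shorter exists. So d(A,B) = 2.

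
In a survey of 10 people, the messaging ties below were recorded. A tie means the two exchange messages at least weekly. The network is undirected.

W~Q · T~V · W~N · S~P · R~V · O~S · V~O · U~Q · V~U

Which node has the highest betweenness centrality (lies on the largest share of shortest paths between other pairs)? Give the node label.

V

Unnormalized betweenness of each node: N:0, O:14, P:0, Q:14, R:0, S:8, T:0, U:18, V:27, W:8.
V has the largest value, 27, making it the main broker — the node through which the most shortest paths run.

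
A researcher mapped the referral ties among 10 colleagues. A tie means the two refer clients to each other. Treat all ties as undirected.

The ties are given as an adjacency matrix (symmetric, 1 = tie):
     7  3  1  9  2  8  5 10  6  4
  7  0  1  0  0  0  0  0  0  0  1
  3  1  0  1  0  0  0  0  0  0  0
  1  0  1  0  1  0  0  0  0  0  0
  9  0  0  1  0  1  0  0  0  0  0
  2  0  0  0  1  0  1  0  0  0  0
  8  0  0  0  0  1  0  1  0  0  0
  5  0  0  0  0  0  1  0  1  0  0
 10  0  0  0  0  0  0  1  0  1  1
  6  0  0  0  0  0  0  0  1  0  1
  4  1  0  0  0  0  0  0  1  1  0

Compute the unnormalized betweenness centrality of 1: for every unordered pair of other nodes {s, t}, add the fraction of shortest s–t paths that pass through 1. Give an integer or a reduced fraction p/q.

13/2

Pairs whose geodesics pass through 1 — 7–9: 1; 7–2: 1; 3–9: 1; 3–2: 1; 3–8: 1; 9–6: 1/2; 9–4: 1.
All other pairs contribute 0.
Summing the contributions gives betweenness(1) = 13/2.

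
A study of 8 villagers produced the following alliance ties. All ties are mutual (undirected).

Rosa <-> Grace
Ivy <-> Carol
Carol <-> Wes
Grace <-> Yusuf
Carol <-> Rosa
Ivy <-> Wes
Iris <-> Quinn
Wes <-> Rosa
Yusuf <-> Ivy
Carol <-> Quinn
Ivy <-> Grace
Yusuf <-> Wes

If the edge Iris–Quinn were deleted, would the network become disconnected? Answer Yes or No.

Yes

Without the Iris–Quinn edge there is no alternate route between Iris and Quinn, so the network disconnects. It is a bridge.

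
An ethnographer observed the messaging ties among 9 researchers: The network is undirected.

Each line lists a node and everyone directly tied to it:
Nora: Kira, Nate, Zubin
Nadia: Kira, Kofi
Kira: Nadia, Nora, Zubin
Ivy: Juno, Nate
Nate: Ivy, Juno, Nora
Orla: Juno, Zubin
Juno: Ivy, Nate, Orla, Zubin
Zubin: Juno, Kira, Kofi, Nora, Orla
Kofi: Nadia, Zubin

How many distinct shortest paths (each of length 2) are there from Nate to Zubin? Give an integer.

The shortest distance is 2. The length-2 paths are: Nate–Juno–Zubin; Nate–Nora–Zubin.
That gives 2 distinct shortest paths.

2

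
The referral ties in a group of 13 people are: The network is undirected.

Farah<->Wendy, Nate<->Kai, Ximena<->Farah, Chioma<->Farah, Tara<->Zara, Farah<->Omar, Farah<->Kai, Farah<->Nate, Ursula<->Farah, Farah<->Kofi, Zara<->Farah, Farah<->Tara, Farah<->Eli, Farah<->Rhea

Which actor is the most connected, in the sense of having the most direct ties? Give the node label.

Farah

Degrees — Chioma:1, Eli:1, Farah:12, Kai:2, Kofi:1, Nate:2, Omar:1, Rhea:1, Tara:2, Ursula:1, Wendy:1, Ximena:1, Zara:2.
The maximum is 12, attained only by Farah.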